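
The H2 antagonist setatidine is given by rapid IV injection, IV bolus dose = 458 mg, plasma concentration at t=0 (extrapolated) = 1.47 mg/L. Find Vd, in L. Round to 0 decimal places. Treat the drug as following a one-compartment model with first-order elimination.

Vd = Dose / C₀ = 458.0 / 1.47 = 311.6 L

312 L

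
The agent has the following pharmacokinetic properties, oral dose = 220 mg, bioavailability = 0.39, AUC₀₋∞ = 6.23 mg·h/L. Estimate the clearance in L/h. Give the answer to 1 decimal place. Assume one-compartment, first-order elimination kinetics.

13.8 L/h

CL = F·Dose / AUC = 0.39 × 220 / 6.23 = 13.77 L/h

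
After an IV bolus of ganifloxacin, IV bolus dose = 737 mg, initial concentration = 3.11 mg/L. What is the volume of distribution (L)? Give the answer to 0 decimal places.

Vd = Dose / C₀ = 737.0 / 3.11 = 237.0 L

237 L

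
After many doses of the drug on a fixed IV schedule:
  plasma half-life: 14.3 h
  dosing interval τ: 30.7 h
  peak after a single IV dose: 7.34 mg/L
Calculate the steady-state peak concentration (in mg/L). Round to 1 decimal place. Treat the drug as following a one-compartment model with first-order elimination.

9.5 mg/L

k = ln2 / t½ = 0.693147 / 14.3 = 0.04847 h⁻¹
e^(−kτ) = e^(−0.04847 × 30.7) = 0.2258
Accumulation ratio R = 1 / (1 − e^(−kτ)) = 1 / (1 − 0.2258) = 1.292
Steady-state peak = C₀ × R = 7.34 × 1.292 = 9.483 mg/L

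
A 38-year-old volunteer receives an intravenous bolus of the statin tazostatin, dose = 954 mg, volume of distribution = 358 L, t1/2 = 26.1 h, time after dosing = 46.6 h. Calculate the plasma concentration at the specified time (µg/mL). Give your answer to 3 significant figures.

0.773 µg/mL

C₀ = Dose / Vd = 954.0 / 358 = 2.665 mg/L
k = ln2 / t½ = 0.693147 / 26.1 = 0.02656 h⁻¹
C = C₀ · e^(−k·t) = 2.665 × e^(−0.02656 × 46.6)
  = 2.665 × 0.2901 = 0.7731 mg/L
(0.7731 mg/L = 0.7731 µg/mL)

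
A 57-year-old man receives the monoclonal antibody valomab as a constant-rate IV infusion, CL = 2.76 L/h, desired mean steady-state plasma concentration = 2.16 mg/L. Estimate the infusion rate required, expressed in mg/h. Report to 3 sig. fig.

5.96 mg/h

At steady state, infusion rate R₀ = Css × CL = 2.16 × 2.760 = 5.962 mg/h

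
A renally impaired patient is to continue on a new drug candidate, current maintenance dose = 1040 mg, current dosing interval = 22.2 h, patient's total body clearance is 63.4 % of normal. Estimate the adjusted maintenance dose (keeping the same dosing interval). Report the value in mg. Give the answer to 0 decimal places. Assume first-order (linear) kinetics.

659 mg

To keep the same average steady-state level, dosing rate must scale with clearance.
CL ratio = 63.4 / 100 = 0.6340
New dose (same interval) = 1040 × 0.6340 = 659.4 mg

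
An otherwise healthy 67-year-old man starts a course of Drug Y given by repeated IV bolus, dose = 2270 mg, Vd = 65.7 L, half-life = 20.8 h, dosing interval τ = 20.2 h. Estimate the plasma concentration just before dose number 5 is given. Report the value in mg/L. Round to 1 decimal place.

C₀ per dose = Dose / Vd = 2270 / 65.7 = 34.55 mg/L
k = ln2 / t½ = 0.693147 / 20.8 = 0.03332 h⁻¹
Fraction remaining after one interval: r = e^(−kτ) = e^(−0.03332 × 20.2) = 0.5101
Before dose 5, 4 doses have been given (aged 1τ, 2τ, 3τ, 4τ).
C_trough = C₀ × (r + r² + … + r^4) = C₀ × r(1−r^4)/(1−r)
        = 34.55 × 0.5101 × (1 − 0.06771) / (1 − 0.5101) = 33.54 mg/L

33.5 mg/L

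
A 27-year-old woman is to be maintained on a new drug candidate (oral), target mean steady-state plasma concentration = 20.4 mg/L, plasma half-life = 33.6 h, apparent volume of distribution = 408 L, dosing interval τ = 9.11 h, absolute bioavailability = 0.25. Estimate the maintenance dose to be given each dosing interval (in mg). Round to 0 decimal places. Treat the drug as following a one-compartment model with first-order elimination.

6257 mg

k = ln2 / t½ = 0.693147 / 33.6 = 0.02063 h⁻¹
CL = k × Vd = 0.02063 × 408 = 8.417 L/h
At steady state, F × (Dose/τ) = Css × CL.
Dose = Css × CL × τ / F = 20.4 × 8.417 × 9.11 / 0.25 = 6257 mg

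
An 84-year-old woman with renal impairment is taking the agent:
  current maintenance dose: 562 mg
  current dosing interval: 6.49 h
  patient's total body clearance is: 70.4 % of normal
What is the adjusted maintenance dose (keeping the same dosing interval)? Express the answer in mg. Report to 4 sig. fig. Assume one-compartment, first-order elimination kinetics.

To keep the same average steady-state level, dosing rate must scale with clearance.
CL ratio = 70.4 / 100 = 0.7040
New dose (same interval) = 562 × 0.7040 = 395.6 mg

395.6 mg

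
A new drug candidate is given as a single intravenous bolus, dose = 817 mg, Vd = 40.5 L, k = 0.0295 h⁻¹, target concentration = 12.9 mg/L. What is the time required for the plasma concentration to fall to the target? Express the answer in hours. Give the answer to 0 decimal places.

15 h

C₀ = Dose / Vd = 817.0 / 40.5 = 20.17 mg/L
t = ln(C₀ / C) / k = ln(20.17 / 12.9) / 0.02950
  = ln(1.564) / 0.02950 = 0.4472 / 0.02950 = 15.16 h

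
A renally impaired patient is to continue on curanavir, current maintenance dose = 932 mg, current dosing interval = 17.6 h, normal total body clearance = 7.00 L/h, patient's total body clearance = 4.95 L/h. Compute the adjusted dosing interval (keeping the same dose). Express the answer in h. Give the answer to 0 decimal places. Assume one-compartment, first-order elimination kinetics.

To keep the same average steady-state level, dosing rate must scale with clearance.
CL ratio = 4.95 / 7.00 = 0.7071
New interval (same dose) = 17.6 / 0.7071 = 24.89 h

25 h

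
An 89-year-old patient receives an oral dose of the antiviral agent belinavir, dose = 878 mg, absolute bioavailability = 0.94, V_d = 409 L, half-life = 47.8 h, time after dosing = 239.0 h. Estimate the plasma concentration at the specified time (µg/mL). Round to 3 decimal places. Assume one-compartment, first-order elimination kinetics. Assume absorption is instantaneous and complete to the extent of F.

0.063 µg/mL

Amount reaching circulation = F × Dose = 0.94 × 878.0 = 825.3 mg
C₀ = F·Dose / Vd = 825.3 / 409 = 2.018 mg/L
k = ln2 / t½ = 0.693147 / 47.8 = 0.01450 h⁻¹
t / t½ = 239.0 / 47.8 = 5 half-lives
C = C₀ × (1/2)^5 = 2.018 × 0.03125 = 0.06306 mg/L
(0.06306 mg/L = 0.06306 µg/mL)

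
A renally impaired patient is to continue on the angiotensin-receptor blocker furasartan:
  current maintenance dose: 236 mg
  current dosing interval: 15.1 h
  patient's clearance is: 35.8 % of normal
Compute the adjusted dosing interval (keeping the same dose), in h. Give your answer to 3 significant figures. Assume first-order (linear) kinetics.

42.2 h

To keep the same average steady-state level, dosing rate must scale with clearance.
CL ratio = 35.8 / 100 = 0.3580
New interval (same dose) = 15.1 / 0.3580 = 42.18 h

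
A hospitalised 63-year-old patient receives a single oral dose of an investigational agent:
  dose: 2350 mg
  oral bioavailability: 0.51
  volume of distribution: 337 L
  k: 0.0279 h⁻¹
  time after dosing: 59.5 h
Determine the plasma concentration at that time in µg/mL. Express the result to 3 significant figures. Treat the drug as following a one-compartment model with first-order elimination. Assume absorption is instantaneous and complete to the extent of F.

Amount reaching circulation = F × Dose = 0.51 × 2350 = 1199 mg
C₀ = F·Dose / Vd = 1199 / 337 = 3.558 mg/L
C = C₀ · e^(−k·t) = 3.558 × e^(−0.02790 × 59.5)
  = 3.558 × 0.1901 = 0.6764 mg/L
(0.6764 mg/L = 0.6764 µg/mL)

0.676 µg/mL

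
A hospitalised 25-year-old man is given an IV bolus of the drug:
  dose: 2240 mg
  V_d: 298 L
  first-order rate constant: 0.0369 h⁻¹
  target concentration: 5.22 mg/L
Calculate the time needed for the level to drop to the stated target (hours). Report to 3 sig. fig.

C₀ = Dose / Vd = 2240 / 298 = 7.517 mg/L
t = ln(C₀ / C) / k = ln(7.517 / 5.22) / 0.03690
  = ln(1.440) / 0.03690 = 0.3646 / 0.03690 = 9.881 h

9.88 h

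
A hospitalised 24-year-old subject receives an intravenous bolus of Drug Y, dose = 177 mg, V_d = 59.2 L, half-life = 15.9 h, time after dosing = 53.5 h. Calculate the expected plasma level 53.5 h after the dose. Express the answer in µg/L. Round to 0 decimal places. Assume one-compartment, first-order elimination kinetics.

290 µg/L

C₀ = Dose / Vd = 177.0 / 59.2 = 2.990 mg/L
k = ln2 / t½ = 0.693147 / 15.9 = 0.04359 h⁻¹
C = C₀ · e^(−k·t) = 2.990 × e^(−0.04359 × 53.5)
  = 2.990 × 0.09710 = 0.2903 mg/L
Convert: 0.2903 mg/L × 1000 = 290.3 µg/L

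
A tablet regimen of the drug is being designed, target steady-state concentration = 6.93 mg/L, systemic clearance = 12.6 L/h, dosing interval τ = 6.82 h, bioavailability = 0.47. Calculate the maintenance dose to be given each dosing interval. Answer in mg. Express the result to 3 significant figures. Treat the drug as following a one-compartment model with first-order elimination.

1270 mg

At steady state, F × (Dose/τ) = Css × CL.
Dose = Css × CL × τ / F = 6.93 × 12.60 × 6.82 / 0.47 = 1267 mg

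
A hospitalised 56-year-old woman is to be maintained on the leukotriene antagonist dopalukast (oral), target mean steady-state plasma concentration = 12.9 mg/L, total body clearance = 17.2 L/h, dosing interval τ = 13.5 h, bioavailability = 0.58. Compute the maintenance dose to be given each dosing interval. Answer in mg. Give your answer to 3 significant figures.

At steady state, F × (Dose/τ) = Css × CL.
Dose = Css × CL × τ / F = 12.9 × 17.20 × 13.5 / 0.58 = 5164 mg

5160 mg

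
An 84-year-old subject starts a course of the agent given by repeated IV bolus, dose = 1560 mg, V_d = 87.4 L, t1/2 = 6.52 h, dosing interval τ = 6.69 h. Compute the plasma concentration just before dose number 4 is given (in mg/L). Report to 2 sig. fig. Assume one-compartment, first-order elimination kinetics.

C₀ per dose = Dose / Vd = 1560 / 87.4 = 17.85 mg/L
k = ln2 / t½ = 0.693147 / 6.52 = 0.1063 h⁻¹
Fraction remaining after one interval: r = e^(−kτ) = e^(−0.1063 × 6.69) = 0.4911
Before dose 4, 3 doses have been given (aged 1τ, 2τ, 3τ).
C_trough = C₀ × (r + r² + … + r^3) = C₀ × r(1−r^3)/(1−r)
        = 17.85 × 0.4911 × (1 − 0.1184) / (1 − 0.4911) = 15.19 mg/L

15 mg/L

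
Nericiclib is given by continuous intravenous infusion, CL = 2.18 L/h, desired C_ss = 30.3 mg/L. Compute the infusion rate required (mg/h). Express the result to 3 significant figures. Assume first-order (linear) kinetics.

66.1 mg/h

At steady state, infusion rate R₀ = Css × CL = 30.3 × 2.180 = 66.05 mg/h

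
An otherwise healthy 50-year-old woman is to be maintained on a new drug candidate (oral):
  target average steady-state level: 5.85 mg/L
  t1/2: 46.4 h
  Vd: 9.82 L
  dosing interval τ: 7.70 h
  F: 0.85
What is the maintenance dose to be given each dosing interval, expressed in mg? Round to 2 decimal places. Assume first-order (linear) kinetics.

k = ln2 / t½ = 0.693147 / 46.4 = 0.01494 h⁻¹
CL = k × Vd = 0.01494 × 9.82 = 0.1467 L/h
At steady state, F × (Dose/τ) = Css × CL.
Dose = Css × CL × τ / F = 5.85 × 0.1467 × 7.70 / 0.85 = 7.774 mg

7.77 mg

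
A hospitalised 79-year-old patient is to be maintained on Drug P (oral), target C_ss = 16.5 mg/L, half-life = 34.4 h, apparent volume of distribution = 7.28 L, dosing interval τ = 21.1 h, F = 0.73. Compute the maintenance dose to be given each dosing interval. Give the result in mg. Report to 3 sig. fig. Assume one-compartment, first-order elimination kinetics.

70.0 mg

k = ln2 / t½ = 0.693147 / 34.4 = 0.02015 h⁻¹
CL = k × Vd = 0.02015 × 7.28 = 0.1467 L/h
At steady state, F × (Dose/τ) = Css × CL.
Dose = Css × CL × τ / F = 16.5 × 0.1467 × 21.1 / 0.73 = 69.96 mg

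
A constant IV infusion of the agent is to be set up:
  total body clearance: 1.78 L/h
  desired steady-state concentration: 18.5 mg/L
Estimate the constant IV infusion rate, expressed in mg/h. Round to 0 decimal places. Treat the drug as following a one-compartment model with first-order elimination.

At steady state, infusion rate R₀ = Css × CL = 18.5 × 1.780 = 32.93 mg/h

33 mg/h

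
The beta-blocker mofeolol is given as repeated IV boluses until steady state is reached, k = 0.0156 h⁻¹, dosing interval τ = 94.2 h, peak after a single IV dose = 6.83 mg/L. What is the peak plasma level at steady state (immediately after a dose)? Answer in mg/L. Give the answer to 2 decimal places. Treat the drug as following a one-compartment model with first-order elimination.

8.87 mg/L

e^(−kτ) = e^(−0.01560 × 94.2) = 0.2300
Accumulation ratio R = 1 / (1 − e^(−kτ)) = 1 / (1 − 0.2300) = 1.299
Steady-state peak = C₀ × R = 6.83 × 1.299 = 8.872 mg/L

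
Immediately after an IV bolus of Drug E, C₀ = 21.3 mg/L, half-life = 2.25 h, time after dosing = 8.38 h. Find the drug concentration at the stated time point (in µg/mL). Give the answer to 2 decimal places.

k = ln2 / t½ = 0.693147 / 2.25 = 0.3081 h⁻¹
C = C₀ · e^(−k·t) = 21.30 × e^(−0.3081 × 8.38)
  = 21.30 × 0.07563 = 1.611 mg/L
(1.611 mg/L = 1.611 µg/mL)

1.61 µg/mL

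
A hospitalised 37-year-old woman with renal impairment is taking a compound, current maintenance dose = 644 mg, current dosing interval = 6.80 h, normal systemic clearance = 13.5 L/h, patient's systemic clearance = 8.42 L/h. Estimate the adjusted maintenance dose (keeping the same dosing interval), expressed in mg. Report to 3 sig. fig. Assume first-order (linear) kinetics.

To keep the same average steady-state level, dosing rate must scale with clearance.
CL ratio = 8.42 / 13.5 = 0.6237
New dose (same interval) = 644 × 0.6237 = 401.7 mg

402 mg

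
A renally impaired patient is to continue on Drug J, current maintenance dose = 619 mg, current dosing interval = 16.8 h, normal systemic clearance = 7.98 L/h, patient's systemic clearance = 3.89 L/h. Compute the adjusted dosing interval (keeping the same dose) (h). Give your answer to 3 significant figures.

To keep the same average steady-state level, dosing rate must scale with clearance.
CL ratio = 3.89 / 7.98 = 0.4875
New interval (same dose) = 16.8 / 0.4875 = 34.46 h

34.5 h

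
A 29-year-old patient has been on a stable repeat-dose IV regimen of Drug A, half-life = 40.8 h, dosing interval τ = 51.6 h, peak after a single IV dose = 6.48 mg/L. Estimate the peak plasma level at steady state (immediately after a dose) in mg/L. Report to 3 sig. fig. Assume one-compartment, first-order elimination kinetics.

k = ln2 / t½ = 0.693147 / 40.8 = 0.01699 h⁻¹
e^(−kτ) = e^(−0.01699 × 51.6) = 0.4162
Accumulation ratio R = 1 / (1 − e^(−kτ)) = 1 / (1 − 0.4162) = 1.713
Steady-state peak = C₀ × R = 6.48 × 1.713 = 11.10 mg/L

11.1 mg/L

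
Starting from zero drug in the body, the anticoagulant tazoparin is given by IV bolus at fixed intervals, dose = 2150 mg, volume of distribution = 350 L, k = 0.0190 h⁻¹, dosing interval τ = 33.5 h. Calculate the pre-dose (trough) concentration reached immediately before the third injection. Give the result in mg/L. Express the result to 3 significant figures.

4.97 mg/L

C₀ per dose = Dose / Vd = 2150 / 350 = 6.143 mg/L
Fraction remaining after one interval: r = e^(−kτ) = e^(−0.01900 × 33.5) = 0.5291
Before dose 3, 2 doses have been given (aged 1τ, 2τ).
C_trough = C₀ × (r + r²) = 6.143 × (0.5291 + 0.2799) = 4.970 mg/L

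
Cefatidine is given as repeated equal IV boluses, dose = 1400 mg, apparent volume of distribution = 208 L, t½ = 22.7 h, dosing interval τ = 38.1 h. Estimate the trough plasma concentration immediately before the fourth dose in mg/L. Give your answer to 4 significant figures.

C₀ per dose = Dose / Vd = 1400 / 208 = 6.731 mg/L
k = ln2 / t½ = 0.693147 / 22.7 = 0.03054 h⁻¹
Fraction remaining after one interval: r = e^(−kτ) = e^(−0.03054 × 38.1) = 0.3124
Before dose 4, 3 doses have been given (aged 1τ, 2τ, 3τ).
C_trough = C₀ × (r + r² + … + r^3) = C₀ × r(1−r^3)/(1−r)
        = 6.731 × 0.3124 × (1 − 0.03049) / (1 − 0.3124) = 2.965 mg/L

2.965 mg/L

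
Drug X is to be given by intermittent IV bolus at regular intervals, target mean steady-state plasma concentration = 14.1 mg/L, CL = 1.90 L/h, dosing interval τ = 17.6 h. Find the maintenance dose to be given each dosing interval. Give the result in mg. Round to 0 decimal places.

472 mg

At steady state, Dose/τ = Css × CL.
Dose = Css × CL × τ = 14.1 × 1.900 × 17.6 = 471.5 mg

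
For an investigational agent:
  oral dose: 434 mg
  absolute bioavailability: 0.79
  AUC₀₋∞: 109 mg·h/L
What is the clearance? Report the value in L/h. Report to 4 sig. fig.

CL = F·Dose / AUC = 0.79 × 434 / 109 = 3.146 L/h

3.146 L/h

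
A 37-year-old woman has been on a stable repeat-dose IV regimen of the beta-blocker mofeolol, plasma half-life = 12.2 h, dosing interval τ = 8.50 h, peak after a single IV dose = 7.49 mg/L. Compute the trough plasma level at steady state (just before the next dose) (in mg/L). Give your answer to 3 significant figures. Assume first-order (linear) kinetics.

12.1 mg/L

k = ln2 / t½ = 0.693147 / 12.2 = 0.05682 h⁻¹
e^(−kτ) = e^(−0.05682 × 8.50) = 0.6169
Accumulation ratio R = 1 / (1 − e^(−kτ)) = 1 / (1 − 0.6169) = 2.610
Steady-state trough = C₀ × R × e^(−kτ) = 7.49 × 2.610 × 0.6169 = 12.06 mg/L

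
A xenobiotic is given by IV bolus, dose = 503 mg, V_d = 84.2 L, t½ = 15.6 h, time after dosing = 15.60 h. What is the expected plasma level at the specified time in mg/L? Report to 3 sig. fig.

C₀ = Dose / Vd = 503.0 / 84.2 = 5.974 mg/L
k = ln2 / t½ = 0.693147 / 15.6 = 0.04443 h⁻¹
t / t½ = 15.60 / 15.6 = 1 half-lives
C = C₀ × (1/2)^1 = 5.974 × 0.5000 = 2.987 mg/L

2.99 mg/L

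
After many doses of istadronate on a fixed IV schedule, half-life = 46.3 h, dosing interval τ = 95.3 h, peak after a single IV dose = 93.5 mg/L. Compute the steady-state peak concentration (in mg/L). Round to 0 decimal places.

k = ln2 / t½ = 0.693147 / 46.3 = 0.01497 h⁻¹
e^(−kτ) = e^(−0.01497 × 95.3) = 0.2401
Accumulation ratio R = 1 / (1 − e^(−kτ)) = 1 / (1 − 0.2401) = 1.316
Steady-state peak = C₀ × R = 93.5 × 1.316 = 123.0 mg/L

123 mg/L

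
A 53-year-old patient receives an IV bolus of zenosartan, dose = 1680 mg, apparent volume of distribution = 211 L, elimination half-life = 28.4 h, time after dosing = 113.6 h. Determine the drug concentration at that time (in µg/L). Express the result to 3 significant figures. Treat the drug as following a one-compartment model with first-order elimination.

C₀ = Dose / Vd = 1680 / 211 = 7.962 mg/L
k = ln2 / t½ = 0.693147 / 28.4 = 0.02441 h⁻¹
t / t½ = 113.6 / 28.4 = 4 half-lives
C = C₀ × (1/2)^4 = 7.962 × 0.06250 = 0.4976 mg/L
Convert: 0.4976 mg/L × 1000 = 497.6 µg/L

498 µg/L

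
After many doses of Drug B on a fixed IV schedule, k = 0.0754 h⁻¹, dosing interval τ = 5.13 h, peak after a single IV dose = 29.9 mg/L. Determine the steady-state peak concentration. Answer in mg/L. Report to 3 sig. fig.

e^(−kτ) = e^(−0.07540 × 5.13) = 0.6792
Accumulation ratio R = 1 / (1 − e^(−kτ)) = 1 / (1 − 0.6792) = 3.117
Steady-state peak = C₀ × R = 29.9 × 3.117 = 93.20 mg/L

93.2 mg/L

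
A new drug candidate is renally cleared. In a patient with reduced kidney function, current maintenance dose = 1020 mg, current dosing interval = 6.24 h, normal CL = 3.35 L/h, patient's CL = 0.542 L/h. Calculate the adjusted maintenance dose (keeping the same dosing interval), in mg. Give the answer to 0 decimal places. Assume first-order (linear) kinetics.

165 mg

To keep the same average steady-state level, dosing rate must scale with clearance.
CL ratio = 0.542 / 3.35 = 0.1618
New dose (same interval) = 1020 × 0.1618 = 165.0 mg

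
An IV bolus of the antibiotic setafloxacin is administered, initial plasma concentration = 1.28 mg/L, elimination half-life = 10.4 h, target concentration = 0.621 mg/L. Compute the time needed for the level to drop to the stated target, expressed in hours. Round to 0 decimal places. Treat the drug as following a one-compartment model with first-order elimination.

11 h

k = ln2 / t½ = 0.693147 / 10.4 = 0.06665 h⁻¹
t = ln(C₀ / C) / k = ln(1.280 / 0.621) / 0.06665
  = ln(2.061) / 0.06665 = 0.7232 / 0.06665 = 10.85 h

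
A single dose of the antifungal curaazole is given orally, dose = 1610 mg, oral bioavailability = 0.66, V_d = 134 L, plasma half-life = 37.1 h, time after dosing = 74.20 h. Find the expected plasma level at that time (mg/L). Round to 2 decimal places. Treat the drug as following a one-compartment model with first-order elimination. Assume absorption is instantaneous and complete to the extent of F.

1.98 mg/L

Amount reaching circulation = F × Dose = 0.66 × 1610 = 1063 mg
C₀ = F·Dose / Vd = 1063 / 134 = 7.933 mg/L
k = ln2 / t½ = 0.693147 / 37.1 = 0.01868 h⁻¹
t / t½ = 74.20 / 37.1 = 2 half-lives
C = C₀ × (1/2)^2 = 7.933 × 0.2500 = 1.983 mg/L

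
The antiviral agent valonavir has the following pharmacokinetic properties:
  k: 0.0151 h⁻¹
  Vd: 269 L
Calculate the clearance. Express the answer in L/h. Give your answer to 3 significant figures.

CL = k × Vd = 0.0151 × 269 = 4.062 L/h

4.06 L/h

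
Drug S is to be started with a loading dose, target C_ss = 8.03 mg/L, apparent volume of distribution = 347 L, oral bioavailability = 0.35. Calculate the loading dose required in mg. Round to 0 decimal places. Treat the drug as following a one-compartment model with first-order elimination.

7961 mg

LD = Css × Vd / F = 8.03 × 347 / 0.35 = 7961 mg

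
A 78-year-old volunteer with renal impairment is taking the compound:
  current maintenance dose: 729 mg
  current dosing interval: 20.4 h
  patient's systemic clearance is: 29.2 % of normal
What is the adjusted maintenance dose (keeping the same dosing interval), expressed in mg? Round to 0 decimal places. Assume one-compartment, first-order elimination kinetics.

213 mg

To keep the same average steady-state level, dosing rate must scale with clearance.
CL ratio = 29.2 / 100 = 0.2920
New dose (same interval) = 729 × 0.2920 = 212.9 mg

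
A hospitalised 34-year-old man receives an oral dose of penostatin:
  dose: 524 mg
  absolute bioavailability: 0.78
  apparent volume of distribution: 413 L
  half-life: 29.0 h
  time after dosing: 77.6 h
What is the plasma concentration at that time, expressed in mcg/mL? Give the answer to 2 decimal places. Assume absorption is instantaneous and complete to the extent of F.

0.15 mcg/mL

Amount reaching circulation = F × Dose = 0.78 × 524.0 = 408.7 mg
C₀ = F·Dose / Vd = 408.7 / 413 = 0.9896 mg/L
k = ln2 / t½ = 0.693147 / 29.0 = 0.02390 h⁻¹
C = C₀ · e^(−k·t) = 0.9896 × e^(−0.02390 × 77.6)
  = 0.9896 × 0.1565 = 0.1549 mg/L
(0.1549 mg/L = 0.1549 mcg/mL)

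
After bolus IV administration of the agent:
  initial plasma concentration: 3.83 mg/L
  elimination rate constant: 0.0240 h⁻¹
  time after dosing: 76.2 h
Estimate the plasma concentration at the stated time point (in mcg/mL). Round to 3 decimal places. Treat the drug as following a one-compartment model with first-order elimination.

0.615 mcg/mL

C = C₀ · e^(−k·t) = 3.830 × e^(−0.02400 × 76.2)
  = 3.830 × 0.1606 = 0.6151 mg/L
(0.6151 mg/L = 0.6151 mcg/mL)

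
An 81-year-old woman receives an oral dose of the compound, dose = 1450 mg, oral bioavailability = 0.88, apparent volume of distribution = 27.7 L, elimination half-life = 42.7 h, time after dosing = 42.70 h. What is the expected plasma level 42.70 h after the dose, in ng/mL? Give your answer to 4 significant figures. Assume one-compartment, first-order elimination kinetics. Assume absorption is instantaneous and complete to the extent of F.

Amount reaching circulation = F × Dose = 0.88 × 1450 = 1276 mg
C₀ = F·Dose / Vd = 1276 / 27.7 = 46.06 mg/L
k = ln2 / t½ = 0.693147 / 42.7 = 0.01623 h⁻¹
t / t½ = 42.70 / 42.7 = 1 half-lives
C = C₀ × (1/2)^1 = 46.06 × 0.5000 = 23.03 mg/L
Convert: 23.03 mg/L × 1000 = 23030 ng/mL

23030 ng/mL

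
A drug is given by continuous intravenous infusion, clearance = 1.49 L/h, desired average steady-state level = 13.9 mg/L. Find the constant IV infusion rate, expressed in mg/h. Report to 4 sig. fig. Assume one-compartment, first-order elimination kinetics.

20.71 mg/h

At steady state, infusion rate R₀ = Css × CL = 13.9 × 1.490 = 20.71 mg/h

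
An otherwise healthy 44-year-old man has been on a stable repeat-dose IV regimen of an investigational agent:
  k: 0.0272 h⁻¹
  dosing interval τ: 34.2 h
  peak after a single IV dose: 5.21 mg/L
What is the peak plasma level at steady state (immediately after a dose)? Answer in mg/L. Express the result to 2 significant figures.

e^(−kτ) = e^(−0.02720 × 34.2) = 0.3945
Accumulation ratio R = 1 / (1 − e^(−kτ)) = 1 / (1 − 0.3945) = 1.652
Steady-state peak = C₀ × R = 5.21 × 1.652 = 8.607 mg/L

8.6 mg/L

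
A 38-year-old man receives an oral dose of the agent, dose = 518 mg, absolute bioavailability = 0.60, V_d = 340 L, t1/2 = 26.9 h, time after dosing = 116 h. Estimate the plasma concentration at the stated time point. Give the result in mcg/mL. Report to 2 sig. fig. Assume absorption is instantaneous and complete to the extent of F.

Amount reaching circulation = F × Dose = 0.60 × 518.0 = 310.8 mg
C₀ = F·Dose / Vd = 310.8 / 340 = 0.9141 mg/L
k = ln2 / t½ = 0.693147 / 26.9 = 0.02577 h⁻¹
C = C₀ · e^(−k·t) = 0.9141 × e^(−0.02577 × 116)
  = 0.9141 × 0.05032 = 0.04600 mg/L
(0.04600 mg/L = 0.04600 mcg/mL)

0.046 mcg/mL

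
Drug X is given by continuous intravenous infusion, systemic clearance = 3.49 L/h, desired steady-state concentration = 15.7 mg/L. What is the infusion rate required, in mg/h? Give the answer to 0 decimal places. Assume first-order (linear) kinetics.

At steady state, infusion rate R₀ = Css × CL = 15.7 × 3.490 = 54.79 mg/h

55 mg/h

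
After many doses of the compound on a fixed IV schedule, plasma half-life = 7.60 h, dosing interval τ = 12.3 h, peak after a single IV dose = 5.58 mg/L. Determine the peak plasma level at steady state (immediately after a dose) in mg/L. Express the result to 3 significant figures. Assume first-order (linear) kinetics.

8.28 mg/L

k = ln2 / t½ = 0.693147 / 7.60 = 0.09120 h⁻¹
e^(−kτ) = e^(−0.09120 × 12.3) = 0.3257
Accumulation ratio R = 1 / (1 − e^(−kτ)) = 1 / (1 − 0.3257) = 1.483
Steady-state peak = C₀ × R = 5.58 × 1.483 = 8.275 mg/L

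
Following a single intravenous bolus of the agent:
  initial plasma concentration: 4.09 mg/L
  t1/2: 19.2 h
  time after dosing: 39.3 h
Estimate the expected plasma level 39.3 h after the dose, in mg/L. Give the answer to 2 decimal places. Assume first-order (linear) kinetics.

0.99 mg/L

k = ln2 / t½ = 0.693147 / 19.2 = 0.03610 h⁻¹
C = C₀ · e^(−k·t) = 4.090 × e^(−0.03610 × 39.3)
  = 4.090 × 0.2420 = 0.9898 mg/L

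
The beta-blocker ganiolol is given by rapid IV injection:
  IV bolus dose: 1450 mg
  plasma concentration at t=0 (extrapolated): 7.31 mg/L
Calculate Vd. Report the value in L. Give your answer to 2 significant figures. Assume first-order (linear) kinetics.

Vd = Dose / C₀ = 1450 / 7.31 = 198.4 L

200 L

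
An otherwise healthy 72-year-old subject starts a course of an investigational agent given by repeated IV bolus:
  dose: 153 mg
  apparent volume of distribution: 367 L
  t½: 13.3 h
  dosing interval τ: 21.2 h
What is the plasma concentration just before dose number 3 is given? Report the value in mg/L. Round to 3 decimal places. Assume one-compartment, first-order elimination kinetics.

C₀ per dose = Dose / Vd = 153 / 367 = 0.4169 mg/L
k = ln2 / t½ = 0.693147 / 13.3 = 0.05212 h⁻¹
Fraction remaining after one interval: r = e^(−kτ) = e^(−0.05212 × 21.2) = 0.3312
Before dose 3, 2 doses have been given (aged 1τ, 2τ).
C_trough = C₀ × (r + r²) = 0.4169 × (0.3312 + 0.1097) = 0.1838 mg/L

0.184 mg/L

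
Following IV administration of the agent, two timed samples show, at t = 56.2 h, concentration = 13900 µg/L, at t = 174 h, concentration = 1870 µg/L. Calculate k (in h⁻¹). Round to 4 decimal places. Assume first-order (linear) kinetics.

0.0170 h⁻¹

k = ln(C₁/C₂) / (t₂ − t₁) = ln(13900/1870) / (174 − 56.2)
  = 2.006 / 117.8 = 0.01703 h⁻¹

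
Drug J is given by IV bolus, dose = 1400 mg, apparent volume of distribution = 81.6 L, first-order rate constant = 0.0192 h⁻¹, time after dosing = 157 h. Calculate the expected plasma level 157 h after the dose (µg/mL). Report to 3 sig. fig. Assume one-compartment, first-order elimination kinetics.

C₀ = Dose / Vd = 1400 / 81.6 = 17.16 mg/L
C = C₀ · e^(−k·t) = 17.16 × e^(−0.01920 × 157)
  = 17.16 × 0.04908 = 0.8422 mg/L
(0.8422 mg/L = 0.8422 µg/mL)

0.842 µg/mL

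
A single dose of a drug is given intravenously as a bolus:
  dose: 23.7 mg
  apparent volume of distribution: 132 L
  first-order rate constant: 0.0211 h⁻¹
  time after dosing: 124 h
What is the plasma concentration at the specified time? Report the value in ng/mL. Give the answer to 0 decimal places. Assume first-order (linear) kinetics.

13 ng/mL

C₀ = Dose / Vd = 23.70 / 132 = 0.1795 mg/L
C = C₀ · e^(−k·t) = 0.1795 × e^(−0.02110 × 124)
  = 0.1795 × 0.07307 = 0.01312 mg/L
Convert: 0.01312 mg/L × 1000 = 13.12 ng/mL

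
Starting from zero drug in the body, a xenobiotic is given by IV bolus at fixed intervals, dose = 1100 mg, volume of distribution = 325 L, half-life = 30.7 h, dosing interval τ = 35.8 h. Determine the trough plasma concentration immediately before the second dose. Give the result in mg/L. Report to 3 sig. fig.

1.51 mg/L

C₀ per dose = Dose / Vd = 1100 / 325 = 3.385 mg/L
k = ln2 / t½ = 0.693147 / 30.7 = 0.02258 h⁻¹
Fraction remaining after one interval: r = e^(−kτ) = e^(−0.02258 × 35.8) = 0.4456
Before dose 2, 1 dose has been given (aged 1τ).
C_trough = C₀ × r = 3.385 × 0.4456 = 1.508 mg/L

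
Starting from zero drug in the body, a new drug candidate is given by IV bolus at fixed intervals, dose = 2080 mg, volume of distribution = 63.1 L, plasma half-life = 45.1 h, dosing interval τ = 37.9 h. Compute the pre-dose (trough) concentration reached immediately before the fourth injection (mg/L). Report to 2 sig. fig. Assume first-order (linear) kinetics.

C₀ per dose = Dose / Vd = 2080 / 63.1 = 32.96 mg/L
k = ln2 / t½ = 0.693147 / 45.1 = 0.01537 h⁻¹
Fraction remaining after one interval: r = e^(−kτ) = e^(−0.01537 × 37.9) = 0.5585
Before dose 4, 3 doses have been given (aged 1τ, 2τ, 3τ).
C_trough = C₀ × (r + r² + … + r^3) = C₀ × r(1−r^3)/(1−r)
        = 32.96 × 0.5585 × (1 − 0.1742) / (1 − 0.5585) = 34.43 mg/L

34 mg/L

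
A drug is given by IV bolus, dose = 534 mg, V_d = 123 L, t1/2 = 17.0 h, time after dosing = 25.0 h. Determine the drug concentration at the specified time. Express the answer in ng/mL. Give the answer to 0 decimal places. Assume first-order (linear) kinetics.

1567 ng/mL

C₀ = Dose / Vd = 534.0 / 123 = 4.341 mg/L
k = ln2 / t½ = 0.693147 / 17.0 = 0.04077 h⁻¹
C = C₀ · e^(−k·t) = 4.341 × e^(−0.04077 × 25.0)
  = 4.341 × 0.3609 = 1.567 mg/L
Convert: 1.567 mg/L × 1000 = 1567 ng/mL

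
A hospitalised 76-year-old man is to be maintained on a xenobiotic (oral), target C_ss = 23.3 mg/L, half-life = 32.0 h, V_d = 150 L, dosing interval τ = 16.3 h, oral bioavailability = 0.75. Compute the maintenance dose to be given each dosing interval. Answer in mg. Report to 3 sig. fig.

k = ln2 / t½ = 0.693147 / 32.0 = 0.02166 h⁻¹
CL = k × Vd = 0.02166 × 150 = 3.249 L/h
At steady state, F × (Dose/τ) = Css × CL.
Dose = Css × CL × τ / F = 23.3 × 3.249 × 16.3 / 0.75 = 1645 mg

1650 mg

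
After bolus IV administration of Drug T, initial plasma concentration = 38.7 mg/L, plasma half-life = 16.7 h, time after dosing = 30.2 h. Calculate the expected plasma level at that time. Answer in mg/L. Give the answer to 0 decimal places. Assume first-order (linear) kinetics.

k = ln2 / t½ = 0.693147 / 16.7 = 0.04151 h⁻¹
C = C₀ · e^(−k·t) = 38.70 × e^(−0.04151 × 30.2)
  = 38.70 × 0.2855 = 11.05 mg/L

11 mg/L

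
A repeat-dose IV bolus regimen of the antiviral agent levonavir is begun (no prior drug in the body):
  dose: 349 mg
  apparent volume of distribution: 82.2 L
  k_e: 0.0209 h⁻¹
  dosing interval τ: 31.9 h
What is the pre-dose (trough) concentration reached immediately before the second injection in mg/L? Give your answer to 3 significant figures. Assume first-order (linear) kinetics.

C₀ per dose = Dose / Vd = 349 / 82.2 = 4.246 mg/L
Fraction remaining after one interval: r = e^(−kτ) = e^(−0.02090 × 31.9) = 0.5134
Before dose 2, 1 dose has been given (aged 1τ).
C_trough = C₀ × r = 4.246 × 0.5134 = 2.180 mg/L

2.18 mg/L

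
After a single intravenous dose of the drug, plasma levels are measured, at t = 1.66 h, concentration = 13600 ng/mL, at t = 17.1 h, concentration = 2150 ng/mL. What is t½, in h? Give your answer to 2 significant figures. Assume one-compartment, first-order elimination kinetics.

5.8 h

k = ln(C₁/C₂) / (t₂ − t₁) = ln(13600/2150) / (17.1 − 1.66)
  = 1.845 / 15.44 = 0.1195 h⁻¹
t½ = ln2 / k = 0.693147 / 0.1195 = 5.800 h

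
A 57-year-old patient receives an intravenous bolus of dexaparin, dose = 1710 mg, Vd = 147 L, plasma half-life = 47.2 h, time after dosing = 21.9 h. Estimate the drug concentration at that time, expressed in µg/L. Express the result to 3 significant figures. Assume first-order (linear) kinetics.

C₀ = Dose / Vd = 1710 / 147 = 11.63 mg/L
k = ln2 / t½ = 0.693147 / 47.2 = 0.01469 h⁻¹
C = C₀ · e^(−k·t) = 11.63 × e^(−0.01469 × 21.9)
  = 11.63 × 0.7249 = 8.431 mg/L
Convert: 8.431 mg/L × 1000 = 8431 µg/L

8430 µg/L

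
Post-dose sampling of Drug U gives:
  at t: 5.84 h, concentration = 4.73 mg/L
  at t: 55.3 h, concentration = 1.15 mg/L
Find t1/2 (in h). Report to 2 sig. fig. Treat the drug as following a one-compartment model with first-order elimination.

24 h

k = ln(C₁/C₂) / (t₂ − t₁) = ln(4.73/1.15) / (55.3 − 5.84)
  = 1.414 / 49.46 = 0.02859 h⁻¹
t½ = ln2 / k = 0.693147 / 0.02859 = 24.24 h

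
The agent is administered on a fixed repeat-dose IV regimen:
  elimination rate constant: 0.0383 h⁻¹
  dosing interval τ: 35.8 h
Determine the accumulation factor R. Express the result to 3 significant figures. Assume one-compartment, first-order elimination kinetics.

1.34

e^(−kτ) = e^(−0.03830 × 35.8) = 0.2538
Accumulation ratio R = 1 / (1 − e^(−kτ)) = 1 / (1 − 0.2538) = 1.340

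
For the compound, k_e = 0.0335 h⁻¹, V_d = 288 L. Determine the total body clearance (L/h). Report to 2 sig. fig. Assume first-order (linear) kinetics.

9.6 L/h

CL = k × Vd = 0.0335 × 288 = 9.648 L/h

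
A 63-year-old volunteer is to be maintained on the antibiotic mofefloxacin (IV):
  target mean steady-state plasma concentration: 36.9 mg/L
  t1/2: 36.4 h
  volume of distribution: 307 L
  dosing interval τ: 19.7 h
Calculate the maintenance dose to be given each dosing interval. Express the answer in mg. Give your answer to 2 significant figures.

k = ln2 / t½ = 0.693147 / 36.4 = 0.01904 h⁻¹
CL = k × Vd = 0.01904 × 307 = 5.845 L/h
At steady state, Dose/τ = Css × CL.
Dose = Css × CL × τ = 36.9 × 5.845 × 19.7 = 4249 mg

4200 mg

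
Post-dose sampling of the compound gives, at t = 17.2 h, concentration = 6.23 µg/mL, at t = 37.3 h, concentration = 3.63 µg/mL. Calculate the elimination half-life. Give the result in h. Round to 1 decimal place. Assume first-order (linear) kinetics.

25.8 h

k = ln(C₁/C₂) / (t₂ − t₁) = ln(6.23/3.63) / (37.3 − 17.2)
  = 0.5401 / 20.10 = 0.02687 h⁻¹
t½ = ln2 / k = 0.693147 / 0.02687 = 25.80 h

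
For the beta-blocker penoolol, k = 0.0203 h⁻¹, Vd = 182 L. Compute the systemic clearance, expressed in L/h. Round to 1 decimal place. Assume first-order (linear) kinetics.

CL = k × Vd = 0.0203 × 182 = 3.695 L/h

3.7 L/h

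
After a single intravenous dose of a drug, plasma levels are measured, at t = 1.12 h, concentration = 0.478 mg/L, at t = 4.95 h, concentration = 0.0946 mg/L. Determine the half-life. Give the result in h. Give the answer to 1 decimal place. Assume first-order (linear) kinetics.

k = ln(C₁/C₂) / (t₂ − t₁) = ln(0.478/0.0946) / (4.95 − 1.12)
  = 1.620 / 3.830 = 0.4230 h⁻¹
t½ = ln2 / k = 0.693147 / 0.4230 = 1.639 h

1.6 h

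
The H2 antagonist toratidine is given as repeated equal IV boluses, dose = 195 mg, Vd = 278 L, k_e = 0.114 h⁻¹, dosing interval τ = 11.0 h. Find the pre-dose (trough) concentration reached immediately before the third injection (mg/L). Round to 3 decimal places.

0.257 mg/L

C₀ per dose = Dose / Vd = 195 / 278 = 0.7014 mg/L
Fraction remaining after one interval: r = e^(−kτ) = e^(−0.1140 × 11.0) = 0.2854
Before dose 3, 2 doses have been given (aged 1τ, 2τ).
C_trough = C₀ × (r + r²) = 0.7014 × (0.2854 + 0.08145) = 0.2573 mg/L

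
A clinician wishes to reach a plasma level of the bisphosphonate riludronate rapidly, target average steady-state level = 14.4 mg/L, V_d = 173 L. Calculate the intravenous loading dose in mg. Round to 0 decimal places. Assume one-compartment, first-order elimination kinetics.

LD = Css × Vd = 14.4 × 173 = 2491 mg

2491 mg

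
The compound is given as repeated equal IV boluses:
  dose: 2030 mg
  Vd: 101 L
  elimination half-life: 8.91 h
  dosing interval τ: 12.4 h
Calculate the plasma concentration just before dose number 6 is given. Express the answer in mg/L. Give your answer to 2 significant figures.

C₀ per dose = Dose / Vd = 2030 / 101 = 20.10 mg/L
k = ln2 / t½ = 0.693147 / 8.91 = 0.07779 h⁻¹
Fraction remaining after one interval: r = e^(−kτ) = e^(−0.07779 × 12.4) = 0.3811
Before dose 6, 5 doses have been given (aged 1τ, 2τ, 3τ, 4τ, 5τ).
C_trough = C₀ × (r + r² + … + r^5) = C₀ × r(1−r^5)/(1−r)
        = 20.10 × 0.3811 × (1 − 0.008039) / (1 − 0.3811) = 12.28 mg/L

12 mg/L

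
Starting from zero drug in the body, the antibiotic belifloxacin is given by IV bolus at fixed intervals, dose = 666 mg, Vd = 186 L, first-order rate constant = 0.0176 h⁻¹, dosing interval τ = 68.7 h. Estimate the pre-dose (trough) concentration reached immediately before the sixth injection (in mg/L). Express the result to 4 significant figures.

1.520 mg/L

C₀ per dose = Dose / Vd = 666 / 186 = 3.581 mg/L
Fraction remaining after one interval: r = e^(−kτ) = e^(−0.01760 × 68.7) = 0.2985
Before dose 6, 5 doses have been given (aged 1τ, 2τ, 3τ, 4τ, 5τ).
C_trough = C₀ × (r + r² + … + r^5) = C₀ × r(1−r^5)/(1−r)
        = 3.581 × 0.2985 × (1 − 0.002370) / (1 − 0.2985) = 1.520 mg/L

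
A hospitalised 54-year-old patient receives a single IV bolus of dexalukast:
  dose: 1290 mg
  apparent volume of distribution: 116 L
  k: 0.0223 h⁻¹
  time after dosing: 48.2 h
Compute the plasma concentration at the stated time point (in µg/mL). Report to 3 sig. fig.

3.80 µg/mL

C₀ = Dose / Vd = 1290 / 116 = 11.12 mg/L
C = C₀ · e^(−k·t) = 11.12 × e^(−0.02230 × 48.2)
  = 11.12 × 0.3413 = 3.795 mg/L
(3.795 mg/L = 3.795 µg/mL)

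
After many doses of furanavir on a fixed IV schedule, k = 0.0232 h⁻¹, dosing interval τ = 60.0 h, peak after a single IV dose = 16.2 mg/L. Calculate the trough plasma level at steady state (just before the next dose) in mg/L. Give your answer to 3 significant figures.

5.36 mg/L

e^(−kτ) = e^(−0.02320 × 60.0) = 0.2486
Accumulation ratio R = 1 / (1 − e^(−kτ)) = 1 / (1 − 0.2486) = 1.331
Steady-state trough = C₀ × R × e^(−kτ) = 16.2 × 1.331 × 0.2486 = 5.360 mg/L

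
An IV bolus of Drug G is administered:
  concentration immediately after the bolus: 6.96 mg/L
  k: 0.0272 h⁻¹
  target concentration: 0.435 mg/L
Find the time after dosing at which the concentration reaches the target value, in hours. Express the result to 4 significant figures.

t = ln(C₀ / C) / k = ln(6.960 / 0.435) / 0.02720
  = ln(16.00) / 0.02720 = 2.773 / 0.02720 = 101.9 h

101.9 h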